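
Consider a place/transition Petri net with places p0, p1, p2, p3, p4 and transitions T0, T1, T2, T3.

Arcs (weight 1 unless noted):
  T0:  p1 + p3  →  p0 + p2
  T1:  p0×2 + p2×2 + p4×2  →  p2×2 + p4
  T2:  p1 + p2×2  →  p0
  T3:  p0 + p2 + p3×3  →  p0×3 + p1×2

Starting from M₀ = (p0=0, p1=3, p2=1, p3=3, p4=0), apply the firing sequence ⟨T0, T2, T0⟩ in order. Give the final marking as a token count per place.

(p0=3, p1=0, p2=1, p3=1, p4=0)

step 1: fire T0:  (p0=0, p1=3, p2=1, p3=3, p4=0) → (p0=1, p1=2, p2=2, p3=2, p4=0)
step 2: fire T2:  (p0=1, p1=2, p2=2, p3=2, p4=0) → (p0=2, p1=1, p2=0, p3=2, p4=0)
step 3: fire T0:  (p0=2, p1=1, p2=0, p3=2, p4=0) → (p0=3, p1=0, p2=1, p3=1, p4=0)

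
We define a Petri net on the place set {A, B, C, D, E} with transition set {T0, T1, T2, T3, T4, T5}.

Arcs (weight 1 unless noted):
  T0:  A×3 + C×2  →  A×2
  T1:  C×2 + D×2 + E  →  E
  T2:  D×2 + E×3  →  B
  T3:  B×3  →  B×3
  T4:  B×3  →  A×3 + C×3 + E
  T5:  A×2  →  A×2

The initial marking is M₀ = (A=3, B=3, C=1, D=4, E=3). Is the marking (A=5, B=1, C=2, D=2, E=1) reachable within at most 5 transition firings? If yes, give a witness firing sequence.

YES — reachable via ⟨T2, T4, T0⟩ (3 firings)

step 1: fire T2:  (A=3, B=3, C=1, D=4, E=3) → (A=3, B=4, C=1, D=2, E=0)
step 2: fire T4:  (A=3, B=4, C=1, D=2, E=0) → (A=6, B=1, C=4, D=2, E=1)
step 3: fire T0:  (A=6, B=1, C=4, D=2, E=1) → (A=5, B=1, C=2, D=2, E=1)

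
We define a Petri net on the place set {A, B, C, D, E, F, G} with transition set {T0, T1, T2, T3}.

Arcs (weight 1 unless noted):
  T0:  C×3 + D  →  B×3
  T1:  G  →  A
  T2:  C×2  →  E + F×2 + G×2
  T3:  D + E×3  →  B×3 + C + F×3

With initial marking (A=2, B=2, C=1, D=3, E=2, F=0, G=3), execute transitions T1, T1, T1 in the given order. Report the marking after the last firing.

step 1: fire T1:  (A=2, B=2, C=1, D=3, E=2, F=0, G=3) → (A=3, B=2, C=1, D=3, E=2, F=0, G=2)
step 2: fire T1:  (A=3, B=2, C=1, D=3, E=2, F=0, G=2) → (A=4, B=2, C=1, D=3, E=2, F=0, G=1)
step 3: fire T1:  (A=4, B=2, C=1, D=3, E=2, F=0, G=1) → (A=5, B=2, C=1, D=3, E=2, F=0, G=0)

(A=5, B=2, C=1, D=3, E=2, F=0, G=0)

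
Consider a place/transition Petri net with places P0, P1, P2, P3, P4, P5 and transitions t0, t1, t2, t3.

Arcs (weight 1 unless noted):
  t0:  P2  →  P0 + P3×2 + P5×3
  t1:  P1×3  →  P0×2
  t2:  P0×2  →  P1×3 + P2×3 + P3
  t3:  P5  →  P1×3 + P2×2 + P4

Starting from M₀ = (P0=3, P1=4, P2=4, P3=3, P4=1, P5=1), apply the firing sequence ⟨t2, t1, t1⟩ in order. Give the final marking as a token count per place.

(P0=5, P1=1, P2=7, P3=4, P4=1, P5=1)

step 1: fire t2:  (P0=3, P1=4, P2=4, P3=3, P4=1, P5=1) → (P0=1, P1=7, P2=7, P3=4, P4=1, P5=1)
step 2: fire t1:  (P0=1, P1=7, P2=7, P3=4, P4=1, P5=1) → (P0=3, P1=4, P2=7, P3=4, P4=1, P5=1)
step 3: fire t1:  (P0=3, P1=4, P2=7, P3=4, P4=1, P5=1) → (P0=5, P1=1, P2=7, P3=4, P4=1, P5=1)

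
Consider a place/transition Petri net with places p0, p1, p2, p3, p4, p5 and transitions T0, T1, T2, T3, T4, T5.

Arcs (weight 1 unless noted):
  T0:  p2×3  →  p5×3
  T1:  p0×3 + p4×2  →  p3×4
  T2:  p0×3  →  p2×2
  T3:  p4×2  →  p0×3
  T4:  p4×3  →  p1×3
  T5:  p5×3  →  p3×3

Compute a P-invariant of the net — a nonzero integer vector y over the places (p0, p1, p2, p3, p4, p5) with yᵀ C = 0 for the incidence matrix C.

Incidence matrix C (rows=places, cols=transitions):
       T0   T1   T2   T3   T4   T5
   p0   0   -3   -3    3    0    0
   p1   0    0    0    0    3    0
   p2  -3    0    2    0    0    0
   p3   0    4    0    0    0    3
   p4   0   -2    0   -2   -3    0
   p5   3    0    0    0    0   -3

Candidate y = [2, 3, 3, 3, 3, 3]; check y·C column-wise:
  col T0: 2·0 + 3·0 + 3·-3 + 3·0 + 3·0 + 3·3 = 0
  col T1: 2·-3 + 3·0 + 3·0 + 3·4 + 3·-2 + 3·0 = 0
  col T2: 2·-3 + 3·0 + 3·2 + 3·0 + 3·0 + 3·0 = 0
  col T3: 2·3 + 3·0 + 3·0 + 3·0 + 3·-2 + 3·0 = 0
  col T4: 2·0 + 3·3 + 3·0 + 3·0 + 3·-3 + 3·0 = 0
  col T5: 2·0 + 3·0 + 3·0 + 3·3 + 3·0 + 3·-3 = 0

y = (p0:2, p1:3, p2:3, p3:3, p4:3, p5:3)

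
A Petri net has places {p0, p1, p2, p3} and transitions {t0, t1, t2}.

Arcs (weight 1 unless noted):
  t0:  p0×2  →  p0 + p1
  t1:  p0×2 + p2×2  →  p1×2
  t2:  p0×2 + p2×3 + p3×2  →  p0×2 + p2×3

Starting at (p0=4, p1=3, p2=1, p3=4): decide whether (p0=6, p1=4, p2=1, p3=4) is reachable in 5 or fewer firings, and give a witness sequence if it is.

depth 0: 1 marking
depth 1: 2 markings reached so far
depth 2: 3 markings reached so far
depth 3: 4 markings reached so far
depth 4: 4 markings reached so far
(frontier empty at depth 4; search complete)
target is not among the 4 markings reachable within 5 steps

NO — not reachable within 5 firings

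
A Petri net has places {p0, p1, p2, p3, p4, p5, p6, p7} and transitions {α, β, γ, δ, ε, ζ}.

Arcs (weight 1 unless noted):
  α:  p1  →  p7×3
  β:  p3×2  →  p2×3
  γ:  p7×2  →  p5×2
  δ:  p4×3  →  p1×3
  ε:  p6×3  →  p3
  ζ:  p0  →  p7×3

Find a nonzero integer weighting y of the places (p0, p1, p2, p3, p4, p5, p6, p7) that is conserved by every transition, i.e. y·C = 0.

Incidence matrix C (rows=places, cols=transitions):
        α    β    γ    δ    ε    ζ
   p0   0    0    0    0    0   -1
   p1  -1    0    0    3    0    0
   p2   0    3    0    0    0    0
   p3   0   -2    0    0    1    0
   p4   0    0    0   -3    0    0
   p5   0    0    2    0    0    0
   p6   0    0    0    0   -3    0
   p7   3    0   -2    0    0    3

Candidate y = [0, 0, 2, 3, 0, 0, 1, 0]; check y·C column-wise:
  col α: 0·-1 + 2·0 + 3·0 + 1·0 + 0·3 = 0
  col β: 2·3 + 3·-2 + 1·0 = 0
  col γ: 2·0 + 3·0 + 0·2 + 1·0 + 0·-2 = 0
  col δ: 0·3 + 2·0 + 3·0 + 0·-3 + 1·0 = 0
  col ε: 2·0 + 3·1 + 1·-3 = 0
  col ζ: 0·-1 + 2·0 + 3·0 + 1·0 + 0·3 = 0

y = (p0:0, p1:0, p2:2, p3:3, p4:0, p5:0, p6:1, p7:0)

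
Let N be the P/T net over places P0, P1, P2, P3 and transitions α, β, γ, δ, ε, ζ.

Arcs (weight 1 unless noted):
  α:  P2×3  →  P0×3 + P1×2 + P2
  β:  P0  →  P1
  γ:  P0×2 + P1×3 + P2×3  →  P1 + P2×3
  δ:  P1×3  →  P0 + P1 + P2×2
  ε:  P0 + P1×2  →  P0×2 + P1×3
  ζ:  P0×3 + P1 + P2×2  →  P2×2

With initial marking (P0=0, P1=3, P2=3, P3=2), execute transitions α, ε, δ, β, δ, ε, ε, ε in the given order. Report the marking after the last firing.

(P0=8, P1=6, P2=5, P3=2)

step 1: fire α:  (P0=0, P1=3, P2=3, P3=2) → (P0=3, P1=5, P2=1, P3=2)
step 2: fire ε:  (P0=3, P1=5, P2=1, P3=2) → (P0=4, P1=6, P2=1, P3=2)
step 3: fire δ:  (P0=4, P1=6, P2=1, P3=2) → (P0=5, P1=4, P2=3, P3=2)
step 4: fire β:  (P0=5, P1=4, P2=3, P3=2) → (P0=4, P1=5, P2=3, P3=2)
step 5: fire δ:  (P0=4, P1=5, P2=3, P3=2) → (P0=5, P1=3, P2=5, P3=2)
step 6: fire ε:  (P0=5, P1=3, P2=5, P3=2) → (P0=6, P1=4, P2=5, P3=2)
step 7: fire ε:  (P0=6, P1=4, P2=5, P3=2) → (P0=7, P1=5, P2=5, P3=2)
step 8: fire ε:  (P0=7, P1=5, P2=5, P3=2) → (P0=8, P1=6, P2=5, P3=2)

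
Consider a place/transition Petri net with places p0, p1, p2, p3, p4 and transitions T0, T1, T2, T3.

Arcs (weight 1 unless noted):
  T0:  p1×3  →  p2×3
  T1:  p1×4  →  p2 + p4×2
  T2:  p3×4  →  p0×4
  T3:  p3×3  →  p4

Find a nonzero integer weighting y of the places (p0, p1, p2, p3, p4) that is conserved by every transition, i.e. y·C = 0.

Incidence matrix C (rows=places, cols=transitions):
       T0   T1   T2   T3
   p0   0    0    4    0
   p1  -3   -4    0    0
   p2   3    1    0    0
   p3   0    0   -4   -3
   p4   0    2    0    1

Candidate y = [1, 2, 2, 1, 3]; check y·C column-wise:
  col T0: 1·0 + 2·-3 + 2·3 + 1·0 + 3·0 = 0
  col T1: 1·0 + 2·-4 + 2·1 + 1·0 + 3·2 = 0
  col T2: 1·4 + 2·0 + 2·0 + 1·-4 + 3·0 = 0
  col T3: 1·0 + 2·0 + 2·0 + 1·-3 + 3·1 = 0

y = (p0:1, p1:2, p2:2, p3:1, p4:3)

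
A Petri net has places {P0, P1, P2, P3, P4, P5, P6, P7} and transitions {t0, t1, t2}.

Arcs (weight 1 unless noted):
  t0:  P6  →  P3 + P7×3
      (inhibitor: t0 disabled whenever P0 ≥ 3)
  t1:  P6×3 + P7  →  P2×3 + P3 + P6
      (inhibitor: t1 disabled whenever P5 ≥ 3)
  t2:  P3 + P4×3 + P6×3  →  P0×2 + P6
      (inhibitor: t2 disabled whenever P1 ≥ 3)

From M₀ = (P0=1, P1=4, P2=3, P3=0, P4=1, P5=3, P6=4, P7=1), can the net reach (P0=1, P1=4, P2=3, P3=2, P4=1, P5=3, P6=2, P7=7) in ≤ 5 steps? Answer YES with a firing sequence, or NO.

YES — reachable via ⟨t0, t0⟩ (2 firings)

step 1: fire t0:  (P0=1, P1=4, P2=3, P3=0, P4=1, P5=3, P6=4, P7=1) → (P0=1, P1=4, P2=3, P3=1, P4=1, P5=3, P6=3, P7=4)
step 2: fire t0:  (P0=1, P1=4, P2=3, P3=1, P4=1, P5=3, P6=3, P7=4) → (P0=1, P1=4, P2=3, P3=2, P4=1, P5=3, P6=2, P7=7)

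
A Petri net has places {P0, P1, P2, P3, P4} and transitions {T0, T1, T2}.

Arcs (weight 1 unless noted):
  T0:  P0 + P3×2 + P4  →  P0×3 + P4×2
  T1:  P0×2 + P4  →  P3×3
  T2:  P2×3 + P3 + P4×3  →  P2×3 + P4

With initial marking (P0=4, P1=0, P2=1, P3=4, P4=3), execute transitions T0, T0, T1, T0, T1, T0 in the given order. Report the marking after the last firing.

step 1: fire T0:  (P0=4, P1=0, P2=1, P3=4, P4=3) → (P0=6, P1=0, P2=1, P3=2, P4=4)
step 2: fire T0:  (P0=6, P1=0, P2=1, P3=2, P4=4) → (P0=8, P1=0, P2=1, P3=0, P4=5)
step 3: fire T1:  (P0=8, P1=0, P2=1, P3=0, P4=5) → (P0=6, P1=0, P2=1, P3=3, P4=4)
step 4: fire T0:  (P0=6, P1=0, P2=1, P3=3, P4=4) → (P0=8, P1=0, P2=1, P3=1, P4=5)
step 5: fire T1:  (P0=8, P1=0, P2=1, P3=1, P4=5) → (P0=6, P1=0, P2=1, P3=4, P4=4)
step 6: fire T0:  (P0=6, P1=0, P2=1, P3=4, P4=4) → (P0=8, P1=0, P2=1, P3=2, P4=5)

(P0=8, P1=0, P2=1, P3=2, P4=5)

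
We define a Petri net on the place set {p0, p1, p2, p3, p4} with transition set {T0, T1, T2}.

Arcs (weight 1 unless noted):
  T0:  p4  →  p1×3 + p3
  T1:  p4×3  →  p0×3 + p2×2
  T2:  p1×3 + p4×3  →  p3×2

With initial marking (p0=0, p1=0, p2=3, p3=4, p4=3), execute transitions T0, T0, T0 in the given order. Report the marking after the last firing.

(p0=0, p1=9, p2=3, p3=7, p4=0)

step 1: fire T0:  (p0=0, p1=0, p2=3, p3=4, p4=3) → (p0=0, p1=3, p2=3, p3=5, p4=2)
step 2: fire T0:  (p0=0, p1=3, p2=3, p3=5, p4=2) → (p0=0, p1=6, p2=3, p3=6, p4=1)
step 3: fire T0:  (p0=0, p1=6, p2=3, p3=6, p4=1) → (p0=0, p1=9, p2=3, p3=7, p4=0)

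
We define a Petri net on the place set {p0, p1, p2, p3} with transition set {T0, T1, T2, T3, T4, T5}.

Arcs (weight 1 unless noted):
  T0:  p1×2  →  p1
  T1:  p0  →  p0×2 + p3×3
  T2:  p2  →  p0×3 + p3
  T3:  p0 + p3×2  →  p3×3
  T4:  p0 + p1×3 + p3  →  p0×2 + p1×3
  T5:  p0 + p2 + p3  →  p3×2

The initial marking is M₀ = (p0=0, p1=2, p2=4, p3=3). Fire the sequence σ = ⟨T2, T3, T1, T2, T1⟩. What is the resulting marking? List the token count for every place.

step 1: fire T2:  (p0=0, p1=2, p2=4, p3=3) → (p0=3, p1=2, p2=3, p3=4)
step 2: fire T3:  (p0=3, p1=2, p2=3, p3=4) → (p0=2, p1=2, p2=3, p3=5)
step 3: fire T1:  (p0=2, p1=2, p2=3, p3=5) → (p0=3, p1=2, p2=3, p3=8)
step 4: fire T2:  (p0=3, p1=2, p2=3, p3=8) → (p0=6, p1=2, p2=2, p3=9)
step 5: fire T1:  (p0=6, p1=2, p2=2, p3=9) → (p0=7, p1=2, p2=2, p3=12)

(p0=7, p1=2, p2=2, p3=12)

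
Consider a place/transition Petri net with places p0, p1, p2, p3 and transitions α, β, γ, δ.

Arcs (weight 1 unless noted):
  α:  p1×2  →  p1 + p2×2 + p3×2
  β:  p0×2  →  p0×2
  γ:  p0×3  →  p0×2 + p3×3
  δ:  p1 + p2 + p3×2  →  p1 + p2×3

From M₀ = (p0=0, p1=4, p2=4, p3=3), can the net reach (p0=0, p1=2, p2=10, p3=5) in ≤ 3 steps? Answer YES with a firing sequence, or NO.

step 1: fire α:  (p0=0, p1=4, p2=4, p3=3) → (p0=0, p1=3, p2=6, p3=5)
step 2: fire α:  (p0=0, p1=3, p2=6, p3=5) → (p0=0, p1=2, p2=8, p3=7)
step 3: fire δ:  (p0=0, p1=2, p2=8, p3=7) → (p0=0, p1=2, p2=10, p3=5)

YES — reachable via ⟨α, α, δ⟩ (3 firings)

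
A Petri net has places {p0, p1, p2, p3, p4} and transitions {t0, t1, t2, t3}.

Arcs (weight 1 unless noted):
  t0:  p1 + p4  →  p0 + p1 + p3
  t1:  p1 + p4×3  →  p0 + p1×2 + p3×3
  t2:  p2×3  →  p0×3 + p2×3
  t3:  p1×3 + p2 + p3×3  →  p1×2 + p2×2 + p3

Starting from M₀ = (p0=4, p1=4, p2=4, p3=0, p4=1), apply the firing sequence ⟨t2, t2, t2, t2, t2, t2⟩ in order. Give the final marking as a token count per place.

(p0=22, p1=4, p2=4, p3=0, p4=1)

step 1: fire t2:  (p0=4, p1=4, p2=4, p3=0, p4=1) → (p0=7, p1=4, p2=4, p3=0, p4=1)
step 2: fire t2:  (p0=7, p1=4, p2=4, p3=0, p4=1) → (p0=10, p1=4, p2=4, p3=0, p4=1)
step 3: fire t2:  (p0=10, p1=4, p2=4, p3=0, p4=1) → (p0=13, p1=4, p2=4, p3=0, p4=1)
step 4: fire t2:  (p0=13, p1=4, p2=4, p3=0, p4=1) → (p0=16, p1=4, p2=4, p3=0, p4=1)
step 5: fire t2:  (p0=16, p1=4, p2=4, p3=0, p4=1) → (p0=19, p1=4, p2=4, p3=0, p4=1)
step 6: fire t2:  (p0=19, p1=4, p2=4, p3=0, p4=1) → (p0=22, p1=4, p2=4, p3=0, p4=1)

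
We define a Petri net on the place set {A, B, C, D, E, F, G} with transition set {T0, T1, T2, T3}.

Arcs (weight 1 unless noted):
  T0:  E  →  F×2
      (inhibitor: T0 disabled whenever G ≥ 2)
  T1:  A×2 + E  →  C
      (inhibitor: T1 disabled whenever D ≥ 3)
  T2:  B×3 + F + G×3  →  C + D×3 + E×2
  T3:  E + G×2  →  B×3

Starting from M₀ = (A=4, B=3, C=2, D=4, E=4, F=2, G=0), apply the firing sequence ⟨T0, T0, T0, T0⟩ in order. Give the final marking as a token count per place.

step 1: fire T0:  (A=4, B=3, C=2, D=4, E=4, F=2, G=0) → (A=4, B=3, C=2, D=4, E=3, F=4, G=0)
step 2: fire T0:  (A=4, B=3, C=2, D=4, E=3, F=4, G=0) → (A=4, B=3, C=2, D=4, E=2, F=6, G=0)
step 3: fire T0:  (A=4, B=3, C=2, D=4, E=2, F=6, G=0) → (A=4, B=3, C=2, D=4, E=1, F=8, G=0)
step 4: fire T0:  (A=4, B=3, C=2, D=4, E=1, F=8, G=0) → (A=4, B=3, C=2, D=4, E=0, F=10, G=0)

(A=4, B=3, C=2, D=4, E=0, F=10, G=0)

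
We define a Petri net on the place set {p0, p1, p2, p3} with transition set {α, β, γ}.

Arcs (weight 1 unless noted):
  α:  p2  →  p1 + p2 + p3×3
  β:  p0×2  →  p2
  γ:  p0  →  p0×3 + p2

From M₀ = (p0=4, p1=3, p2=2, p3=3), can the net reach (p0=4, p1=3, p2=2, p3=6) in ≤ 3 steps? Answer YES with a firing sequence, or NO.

depth 0: 1 marking
depth 1: 4 markings reached so far
depth 2: 10 markings reached so far
depth 3: 19 markings reached so far
target is not among the 19 markings reachable within 3 steps

NO — not reachable within 3 firings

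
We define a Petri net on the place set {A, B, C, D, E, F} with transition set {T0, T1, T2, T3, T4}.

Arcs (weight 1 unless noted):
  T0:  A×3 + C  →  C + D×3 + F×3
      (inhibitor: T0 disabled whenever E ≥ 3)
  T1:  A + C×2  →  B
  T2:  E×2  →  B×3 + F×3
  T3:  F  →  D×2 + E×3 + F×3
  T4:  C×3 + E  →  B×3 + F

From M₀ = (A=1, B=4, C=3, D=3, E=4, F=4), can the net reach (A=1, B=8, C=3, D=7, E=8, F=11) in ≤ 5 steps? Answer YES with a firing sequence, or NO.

depth 0: 1 marking
depth 1: 5 markings reached so far
depth 2: 12 markings reached so far
depth 3: 20 markings reached so far
depth 4: 30 markings reached so far
depth 5: 42 markings reached so far
target is not among the 42 markings reachable within 5 steps

NO — not reachable within 5 firings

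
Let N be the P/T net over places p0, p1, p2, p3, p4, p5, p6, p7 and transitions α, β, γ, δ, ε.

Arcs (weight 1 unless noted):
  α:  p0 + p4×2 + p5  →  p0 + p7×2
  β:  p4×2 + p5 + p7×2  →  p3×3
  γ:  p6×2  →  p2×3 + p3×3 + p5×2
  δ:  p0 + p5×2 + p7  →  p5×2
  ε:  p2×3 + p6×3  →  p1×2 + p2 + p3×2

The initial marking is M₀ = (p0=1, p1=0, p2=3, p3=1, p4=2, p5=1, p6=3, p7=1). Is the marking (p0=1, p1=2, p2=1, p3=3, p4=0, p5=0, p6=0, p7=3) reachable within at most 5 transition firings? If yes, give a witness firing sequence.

step 1: fire α:  (p0=1, p1=0, p2=3, p3=1, p4=2, p5=1, p6=3, p7=1) → (p0=1, p1=0, p2=3, p3=1, p4=0, p5=0, p6=3, p7=3)
step 2: fire ε:  (p0=1, p1=0, p2=3, p3=1, p4=0, p5=0, p6=3, p7=3) → (p0=1, p1=2, p2=1, p3=3, p4=0, p5=0, p6=0, p7=3)

YES — reachable via ⟨α, ε⟩ (2 firings)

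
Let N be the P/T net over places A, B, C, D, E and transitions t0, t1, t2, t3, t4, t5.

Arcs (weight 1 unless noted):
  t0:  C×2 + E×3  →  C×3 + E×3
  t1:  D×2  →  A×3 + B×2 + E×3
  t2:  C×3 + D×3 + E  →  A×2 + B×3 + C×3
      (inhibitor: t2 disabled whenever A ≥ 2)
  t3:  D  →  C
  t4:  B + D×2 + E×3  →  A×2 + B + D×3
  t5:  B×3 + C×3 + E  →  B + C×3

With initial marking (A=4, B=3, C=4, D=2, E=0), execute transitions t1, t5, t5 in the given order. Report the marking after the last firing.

(A=7, B=1, C=4, D=0, E=1)

step 1: fire t1:  (A=4, B=3, C=4, D=2, E=0) → (A=7, B=5, C=4, D=0, E=3)
step 2: fire t5:  (A=7, B=5, C=4, D=0, E=3) → (A=7, B=3, C=4, D=0, E=2)
step 3: fire t5:  (A=7, B=3, C=4, D=0, E=2) → (A=7, B=1, C=4, D=0, E=1)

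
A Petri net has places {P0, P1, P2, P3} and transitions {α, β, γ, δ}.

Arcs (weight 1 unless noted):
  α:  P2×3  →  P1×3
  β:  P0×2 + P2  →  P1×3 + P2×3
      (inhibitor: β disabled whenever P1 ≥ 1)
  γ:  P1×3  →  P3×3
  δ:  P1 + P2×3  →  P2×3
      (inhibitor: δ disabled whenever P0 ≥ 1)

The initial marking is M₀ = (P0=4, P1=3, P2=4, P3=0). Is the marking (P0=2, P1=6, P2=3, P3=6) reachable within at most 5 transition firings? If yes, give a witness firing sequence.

depth 0: 1 marking
depth 1: 3 markings reached so far
depth 2: 5 markings reached so far
depth 3: 8 markings reached so far
depth 4: 11 markings reached so far
depth 5: 16 markings reached so far
target is not among the 16 markings reachable within 5 steps

NO — not reachable within 5 firings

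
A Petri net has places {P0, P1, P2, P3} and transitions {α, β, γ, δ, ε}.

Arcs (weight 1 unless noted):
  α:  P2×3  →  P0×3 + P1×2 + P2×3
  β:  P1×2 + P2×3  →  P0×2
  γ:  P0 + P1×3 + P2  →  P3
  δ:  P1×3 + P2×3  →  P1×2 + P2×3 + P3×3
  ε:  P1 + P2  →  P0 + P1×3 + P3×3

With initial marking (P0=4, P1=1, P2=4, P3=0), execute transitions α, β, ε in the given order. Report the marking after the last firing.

(P0=10, P1=3, P2=0, P3=3)

step 1: fire α:  (P0=4, P1=1, P2=4, P3=0) → (P0=7, P1=3, P2=4, P3=0)
step 2: fire β:  (P0=7, P1=3, P2=4, P3=0) → (P0=9, P1=1, P2=1, P3=0)
step 3: fire ε:  (P0=9, P1=1, P2=1, P3=0) → (P0=10, P1=3, P2=0, P3=3)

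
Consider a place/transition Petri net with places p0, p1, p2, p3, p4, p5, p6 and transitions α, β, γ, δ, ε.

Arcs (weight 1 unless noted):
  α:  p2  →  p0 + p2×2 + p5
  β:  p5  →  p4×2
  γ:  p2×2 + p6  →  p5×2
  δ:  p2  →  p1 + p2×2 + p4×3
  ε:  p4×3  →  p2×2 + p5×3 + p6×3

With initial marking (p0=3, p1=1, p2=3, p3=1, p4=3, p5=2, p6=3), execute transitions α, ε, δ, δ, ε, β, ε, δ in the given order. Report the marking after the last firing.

step 1: fire α:  (p0=3, p1=1, p2=3, p3=1, p4=3, p5=2, p6=3) → (p0=4, p1=1, p2=4, p3=1, p4=3, p5=3, p6=3)
step 2: fire ε:  (p0=4, p1=1, p2=4, p3=1, p4=3, p5=3, p6=3) → (p0=4, p1=1, p2=6, p3=1, p4=0, p5=6, p6=6)
step 3: fire δ:  (p0=4, p1=1, p2=6, p3=1, p4=0, p5=6, p6=6) → (p0=4, p1=2, p2=7, p3=1, p4=3, p5=6, p6=6)
step 4: fire δ:  (p0=4, p1=2, p2=7, p3=1, p4=3, p5=6, p6=6) → (p0=4, p1=3, p2=8, p3=1, p4=6, p5=6, p6=6)
step 5: fire ε:  (p0=4, p1=3, p2=8, p3=1, p4=6, p5=6, p6=6) → (p0=4, p1=3, p2=10, p3=1, p4=3, p5=9, p6=9)
step 6: fire β:  (p0=4, p1=3, p2=10, p3=1, p4=3, p5=9, p6=9) → (p0=4, p1=3, p2=10, p3=1, p4=5, p5=8, p6=9)
step 7: fire ε:  (p0=4, p1=3, p2=10, p3=1, p4=5, p5=8, p6=9) → (p0=4, p1=3, p2=12, p3=1, p4=2, p5=11, p6=12)
step 8: fire δ:  (p0=4, p1=3, p2=12, p3=1, p4=2, p5=11, p6=12) → (p0=4, p1=4, p2=13, p3=1, p4=5, p5=11, p6=12)

(p0=4, p1=4, p2=13, p3=1, p4=5, p5=11, p6=12)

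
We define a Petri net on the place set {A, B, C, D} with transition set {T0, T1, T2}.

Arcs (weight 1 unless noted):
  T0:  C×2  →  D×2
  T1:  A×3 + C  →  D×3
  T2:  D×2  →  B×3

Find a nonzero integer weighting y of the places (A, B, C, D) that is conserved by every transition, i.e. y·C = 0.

Incidence matrix C (rows=places, cols=transitions):
       T0   T1   T2
    A   0   -3    0
    B   0    0    3
    C  -2   -1    0
    D   2    3   -2

Candidate y = [2, 2, 3, 3]; check y·C column-wise:
  col T0: 2·0 + 2·0 + 3·-2 + 3·2 = 0
  col T1: 2·-3 + 2·0 + 3·-1 + 3·3 = 0
  col T2: 2·0 + 2·3 + 3·0 + 3·-2 = 0

y = (A:2, B:2, C:3, D:3)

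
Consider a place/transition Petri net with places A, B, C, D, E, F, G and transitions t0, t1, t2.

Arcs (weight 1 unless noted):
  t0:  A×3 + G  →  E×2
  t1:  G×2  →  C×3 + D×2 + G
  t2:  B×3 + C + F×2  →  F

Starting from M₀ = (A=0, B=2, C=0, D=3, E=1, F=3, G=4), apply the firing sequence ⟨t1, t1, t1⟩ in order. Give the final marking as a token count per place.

(A=0, B=2, C=9, D=9, E=1, F=3, G=1)

step 1: fire t1:  (A=0, B=2, C=0, D=3, E=1, F=3, G=4) → (A=0, B=2, C=3, D=5, E=1, F=3, G=3)
step 2: fire t1:  (A=0, B=2, C=3, D=5, E=1, F=3, G=3) → (A=0, B=2, C=6, D=7, E=1, F=3, G=2)
step 3: fire t1:  (A=0, B=2, C=6, D=7, E=1, F=3, G=2) → (A=0, B=2, C=9, D=9, E=1, F=3, G=1)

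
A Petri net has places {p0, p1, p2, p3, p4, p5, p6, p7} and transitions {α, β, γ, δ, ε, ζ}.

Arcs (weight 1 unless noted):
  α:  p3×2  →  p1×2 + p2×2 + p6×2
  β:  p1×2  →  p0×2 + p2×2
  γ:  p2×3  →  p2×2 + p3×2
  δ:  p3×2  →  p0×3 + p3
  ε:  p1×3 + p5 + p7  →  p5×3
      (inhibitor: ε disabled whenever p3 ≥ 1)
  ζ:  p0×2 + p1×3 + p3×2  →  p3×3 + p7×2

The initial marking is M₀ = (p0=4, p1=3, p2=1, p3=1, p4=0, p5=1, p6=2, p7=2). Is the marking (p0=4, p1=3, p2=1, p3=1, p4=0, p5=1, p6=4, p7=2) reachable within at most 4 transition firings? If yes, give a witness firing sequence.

NO — not reachable within 4 firings

depth 0: 1 marking
depth 1: 2 markings reached so far
depth 2: 3 markings reached so far
depth 3: 5 markings reached so far
depth 4: 9 markings reached so far
target is not among the 9 markings reachable within 4 steps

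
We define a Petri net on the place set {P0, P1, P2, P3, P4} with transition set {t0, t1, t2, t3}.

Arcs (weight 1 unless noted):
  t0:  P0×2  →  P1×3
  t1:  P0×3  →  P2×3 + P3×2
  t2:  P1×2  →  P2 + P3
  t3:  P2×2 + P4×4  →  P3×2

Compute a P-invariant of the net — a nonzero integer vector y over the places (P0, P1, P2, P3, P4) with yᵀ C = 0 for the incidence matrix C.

Incidence matrix C (rows=places, cols=transitions):
       t0   t1   t2   t3
   P0  -2   -3    0    0
   P1   3    0   -2    0
   P2   0    3    1   -2
   P3   0    2    1    2
   P4   0    0    0   -4

Candidate y = [3, 2, 1, 3, 1]; check y·C column-wise:
  col t0: 3·-2 + 2·3 + 1·0 + 3·0 + 1·0 = 0
  col t1: 3·-3 + 2·0 + 1·3 + 3·2 + 1·0 = 0
  col t2: 3·0 + 2·-2 + 1·1 + 3·1 + 1·0 = 0
  col t3: 3·0 + 2·0 + 1·-2 + 3·2 + 1·-4 = 0

y = (P0:3, P1:2, P2:1, P3:3, P4:1)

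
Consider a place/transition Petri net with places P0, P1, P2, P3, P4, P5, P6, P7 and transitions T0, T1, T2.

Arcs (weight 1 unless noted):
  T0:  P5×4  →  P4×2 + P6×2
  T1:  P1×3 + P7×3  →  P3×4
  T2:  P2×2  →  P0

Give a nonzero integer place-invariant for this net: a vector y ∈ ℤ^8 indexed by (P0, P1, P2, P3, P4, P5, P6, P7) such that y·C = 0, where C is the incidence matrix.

Incidence matrix C (rows=places, cols=transitions):
       T0   T1   T2
   P0   0    0    1
   P1   0   -3    0
   P2   0    0   -2
   P3   0    4    0
   P4   2    0    0
   P5  -4    0    0
   P6   2    0    0
   P7   0   -3    0

Candidate y = [2, 0, 1, 0, 0, 0, 0, 0]; check y·C column-wise:
  col T0: 2·0 + 1·0 + 0·2 + 0·-4 + 0·2 = 0
  col T1: 2·0 + 0·-3 + 1·0 + 0·4 + 0·-3 = 0
  col T2: 2·1 + 1·-2 = 0

y = (P0:2, P1:0, P2:1, P3:0, P4:0, P5:0, P6:0, P7:0)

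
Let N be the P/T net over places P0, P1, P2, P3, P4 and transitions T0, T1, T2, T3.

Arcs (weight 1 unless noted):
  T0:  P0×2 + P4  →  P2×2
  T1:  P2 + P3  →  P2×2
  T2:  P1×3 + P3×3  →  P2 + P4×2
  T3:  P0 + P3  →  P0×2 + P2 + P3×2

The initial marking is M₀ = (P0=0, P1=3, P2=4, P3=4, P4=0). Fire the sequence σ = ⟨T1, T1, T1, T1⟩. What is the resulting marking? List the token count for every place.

step 1: fire T1:  (P0=0, P1=3, P2=4, P3=4, P4=0) → (P0=0, P1=3, P2=5, P3=3, P4=0)
step 2: fire T1:  (P0=0, P1=3, P2=5, P3=3, P4=0) → (P0=0, P1=3, P2=6, P3=2, P4=0)
step 3: fire T1:  (P0=0, P1=3, P2=6, P3=2, P4=0) → (P0=0, P1=3, P2=7, P3=1, P4=0)
step 4: fire T1:  (P0=0, P1=3, P2=7, P3=1, P4=0) → (P0=0, P1=3, P2=8, P3=0, P4=0)

(P0=0, P1=3, P2=8, P3=0, P4=0)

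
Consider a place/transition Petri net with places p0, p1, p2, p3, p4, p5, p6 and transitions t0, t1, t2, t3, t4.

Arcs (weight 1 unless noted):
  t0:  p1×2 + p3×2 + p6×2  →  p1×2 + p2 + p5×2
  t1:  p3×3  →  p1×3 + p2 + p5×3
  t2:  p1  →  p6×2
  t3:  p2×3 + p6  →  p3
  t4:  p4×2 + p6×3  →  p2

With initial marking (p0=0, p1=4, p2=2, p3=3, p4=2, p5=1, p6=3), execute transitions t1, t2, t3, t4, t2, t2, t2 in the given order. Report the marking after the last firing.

(p0=0, p1=3, p2=1, p3=1, p4=0, p5=4, p6=7)

step 1: fire t1:  (p0=0, p1=4, p2=2, p3=3, p4=2, p5=1, p6=3) → (p0=0, p1=7, p2=3, p3=0, p4=2, p5=4, p6=3)
step 2: fire t2:  (p0=0, p1=7, p2=3, p3=0, p4=2, p5=4, p6=3) → (p0=0, p1=6, p2=3, p3=0, p4=2, p5=4, p6=5)
step 3: fire t3:  (p0=0, p1=6, p2=3, p3=0, p4=2, p5=4, p6=5) → (p0=0, p1=6, p2=0, p3=1, p4=2, p5=4, p6=4)
step 4: fire t4:  (p0=0, p1=6, p2=0, p3=1, p4=2, p5=4, p6=4) → (p0=0, p1=6, p2=1, p3=1, p4=0, p5=4, p6=1)
step 5: fire t2:  (p0=0, p1=6, p2=1, p3=1, p4=0, p5=4, p6=1) → (p0=0, p1=5, p2=1, p3=1, p4=0, p5=4, p6=3)
step 6: fire t2:  (p0=0, p1=5, p2=1, p3=1, p4=0, p5=4, p6=3) → (p0=0, p1=4, p2=1, p3=1, p4=0, p5=4, p6=5)
step 7: fire t2:  (p0=0, p1=4, p2=1, p3=1, p4=0, p5=4, p6=5) → (p0=0, p1=3, p2=1, p3=1, p4=0, p5=4, p6=7)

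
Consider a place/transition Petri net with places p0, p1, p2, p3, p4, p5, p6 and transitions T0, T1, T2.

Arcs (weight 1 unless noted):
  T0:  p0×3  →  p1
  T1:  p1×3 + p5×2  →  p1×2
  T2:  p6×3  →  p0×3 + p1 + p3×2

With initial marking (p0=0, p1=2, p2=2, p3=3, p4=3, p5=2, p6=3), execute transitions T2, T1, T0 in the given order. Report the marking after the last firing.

step 1: fire T2:  (p0=0, p1=2, p2=2, p3=3, p4=3, p5=2, p6=3) → (p0=3, p1=3, p2=2, p3=5, p4=3, p5=2, p6=0)
step 2: fire T1:  (p0=3, p1=3, p2=2, p3=5, p4=3, p5=2, p6=0) → (p0=3, p1=2, p2=2, p3=5, p4=3, p5=0, p6=0)
step 3: fire T0:  (p0=3, p1=2, p2=2, p3=5, p4=3, p5=0, p6=0) → (p0=0, p1=3, p2=2, p3=5, p4=3, p5=0, p6=0)

(p0=0, p1=3, p2=2, p3=5, p4=3, p5=0, p6=0)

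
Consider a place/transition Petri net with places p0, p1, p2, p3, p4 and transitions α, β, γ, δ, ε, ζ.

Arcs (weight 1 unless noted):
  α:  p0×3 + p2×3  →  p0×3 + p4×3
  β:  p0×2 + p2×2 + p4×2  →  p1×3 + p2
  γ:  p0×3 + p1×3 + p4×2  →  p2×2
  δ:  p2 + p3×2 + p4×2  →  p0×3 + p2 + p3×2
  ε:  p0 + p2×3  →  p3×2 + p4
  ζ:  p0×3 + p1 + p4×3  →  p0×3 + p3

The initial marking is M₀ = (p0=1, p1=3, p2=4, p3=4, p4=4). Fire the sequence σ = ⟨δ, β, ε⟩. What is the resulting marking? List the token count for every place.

(p0=1, p1=6, p2=0, p3=6, p4=1)

step 1: fire δ:  (p0=1, p1=3, p2=4, p3=4, p4=4) → (p0=4, p1=3, p2=4, p3=4, p4=2)
step 2: fire β:  (p0=4, p1=3, p2=4, p3=4, p4=2) → (p0=2, p1=6, p2=3, p3=4, p4=0)
step 3: fire ε:  (p0=2, p1=6, p2=3, p3=4, p4=0) → (p0=1, p1=6, p2=0, p3=6, p4=1)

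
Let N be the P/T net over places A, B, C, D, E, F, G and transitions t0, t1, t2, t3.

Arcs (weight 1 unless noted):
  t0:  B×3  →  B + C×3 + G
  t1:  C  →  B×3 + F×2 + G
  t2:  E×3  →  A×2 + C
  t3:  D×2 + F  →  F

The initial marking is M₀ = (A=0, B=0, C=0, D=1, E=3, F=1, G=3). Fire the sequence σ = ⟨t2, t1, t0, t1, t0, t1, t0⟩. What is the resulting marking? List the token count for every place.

(A=2, B=3, C=7, D=1, E=0, F=7, G=9)

step 1: fire t2:  (A=0, B=0, C=0, D=1, E=3, F=1, G=3) → (A=2, B=0, C=1, D=1, E=0, F=1, G=3)
step 2: fire t1:  (A=2, B=0, C=1, D=1, E=0, F=1, G=3) → (A=2, B=3, C=0, D=1, E=0, F=3, G=4)
step 3: fire t0:  (A=2, B=3, C=0, D=1, E=0, F=3, G=4) → (A=2, B=1, C=3, D=1, E=0, F=3, G=5)
step 4: fire t1:  (A=2, B=1, C=3, D=1, E=0, F=3, G=5) → (A=2, B=4, C=2, D=1, E=0, F=5, G=6)
step 5: fire t0:  (A=2, B=4, C=2, D=1, E=0, F=5, G=6) → (A=2, B=2, C=5, D=1, E=0, F=5, G=7)
step 6: fire t1:  (A=2, B=2, C=5, D=1, E=0, F=5, G=7) → (A=2, B=5, C=4, D=1, E=0, F=7, G=8)
step 7: fire t0:  (A=2, B=5, C=4, D=1, E=0, F=7, G=8) → (A=2, B=3, C=7, D=1, E=0, F=7, G=9)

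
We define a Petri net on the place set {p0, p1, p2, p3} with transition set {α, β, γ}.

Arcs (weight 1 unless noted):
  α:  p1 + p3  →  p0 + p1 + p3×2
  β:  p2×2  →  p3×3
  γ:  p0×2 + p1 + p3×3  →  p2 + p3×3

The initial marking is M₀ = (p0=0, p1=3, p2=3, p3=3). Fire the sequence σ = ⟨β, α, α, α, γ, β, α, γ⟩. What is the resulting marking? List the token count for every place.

(p0=0, p1=1, p2=1, p3=13)

step 1: fire β:  (p0=0, p1=3, p2=3, p3=3) → (p0=0, p1=3, p2=1, p3=6)
step 2: fire α:  (p0=0, p1=3, p2=1, p3=6) → (p0=1, p1=3, p2=1, p3=7)
step 3: fire α:  (p0=1, p1=3, p2=1, p3=7) → (p0=2, p1=3, p2=1, p3=8)
step 4: fire α:  (p0=2, p1=3, p2=1, p3=8) → (p0=3, p1=3, p2=1, p3=9)
step 5: fire γ:  (p0=3, p1=3, p2=1, p3=9) → (p0=1, p1=2, p2=2, p3=9)
step 6: fire β:  (p0=1, p1=2, p2=2, p3=9) → (p0=1, p1=2, p2=0, p3=12)
step 7: fire α:  (p0=1, p1=2, p2=0, p3=12) → (p0=2, p1=2, p2=0, p3=13)
step 8: fire γ:  (p0=2, p1=2, p2=0, p3=13) → (p0=0, p1=1, p2=1, p3=13)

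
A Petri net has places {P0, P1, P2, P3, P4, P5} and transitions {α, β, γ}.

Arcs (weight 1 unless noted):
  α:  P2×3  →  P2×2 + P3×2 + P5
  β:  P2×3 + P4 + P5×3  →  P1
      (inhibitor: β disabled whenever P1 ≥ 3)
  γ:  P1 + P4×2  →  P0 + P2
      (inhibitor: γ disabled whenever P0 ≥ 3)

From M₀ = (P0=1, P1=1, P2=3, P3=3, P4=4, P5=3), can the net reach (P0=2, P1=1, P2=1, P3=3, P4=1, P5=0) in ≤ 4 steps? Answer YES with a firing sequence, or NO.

YES — reachable via ⟨β, γ⟩ (2 firings)

step 1: fire β:  (P0=1, P1=1, P2=3, P3=3, P4=4, P5=3) → (P0=1, P1=2, P2=0, P3=3, P4=3, P5=0)
step 2: fire γ:  (P0=1, P1=2, P2=0, P3=3, P4=3, P5=0) → (P0=2, P1=1, P2=1, P3=3, P4=1, P5=0)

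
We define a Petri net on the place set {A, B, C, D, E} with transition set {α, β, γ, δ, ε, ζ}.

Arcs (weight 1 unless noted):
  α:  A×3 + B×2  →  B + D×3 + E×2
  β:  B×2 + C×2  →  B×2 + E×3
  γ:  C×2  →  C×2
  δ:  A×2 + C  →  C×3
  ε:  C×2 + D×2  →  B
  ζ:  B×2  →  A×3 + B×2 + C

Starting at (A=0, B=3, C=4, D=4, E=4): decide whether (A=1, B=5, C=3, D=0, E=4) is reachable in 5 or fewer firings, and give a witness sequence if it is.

YES — reachable via ⟨ε, ε, ζ, δ⟩ (4 firings)

step 1: fire ε:  (A=0, B=3, C=4, D=4, E=4) → (A=0, B=4, C=2, D=2, E=4)
step 2: fire ε:  (A=0, B=4, C=2, D=2, E=4) → (A=0, B=5, C=0, D=0, E=4)
step 3: fire ζ:  (A=0, B=5, C=0, D=0, E=4) → (A=3, B=5, C=1, D=0, E=4)
step 4: fire δ:  (A=3, B=5, C=1, D=0, E=4) → (A=1, B=5, C=3, D=0, E=4)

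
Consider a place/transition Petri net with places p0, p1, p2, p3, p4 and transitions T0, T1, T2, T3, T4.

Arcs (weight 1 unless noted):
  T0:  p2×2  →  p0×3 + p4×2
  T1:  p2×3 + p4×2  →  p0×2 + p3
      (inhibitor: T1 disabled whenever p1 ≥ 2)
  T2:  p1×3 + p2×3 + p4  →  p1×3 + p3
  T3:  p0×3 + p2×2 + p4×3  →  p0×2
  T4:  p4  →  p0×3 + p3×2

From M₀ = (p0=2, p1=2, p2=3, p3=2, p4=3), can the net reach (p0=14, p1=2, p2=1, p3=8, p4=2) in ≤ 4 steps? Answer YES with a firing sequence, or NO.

YES — reachable via ⟨T0, T4, T4, T4⟩ (4 firings)

step 1: fire T0:  (p0=2, p1=2, p2=3, p3=2, p4=3) → (p0=5, p1=2, p2=1, p3=2, p4=5)
step 2: fire T4:  (p0=5, p1=2, p2=1, p3=2, p4=5) → (p0=8, p1=2, p2=1, p3=4, p4=4)
step 3: fire T4:  (p0=8, p1=2, p2=1, p3=4, p4=4) → (p0=11, p1=2, p2=1, p3=6, p4=3)
step 4: fire T4:  (p0=11, p1=2, p2=1, p3=6, p4=3) → (p0=14, p1=2, p2=1, p3=8, p4=2)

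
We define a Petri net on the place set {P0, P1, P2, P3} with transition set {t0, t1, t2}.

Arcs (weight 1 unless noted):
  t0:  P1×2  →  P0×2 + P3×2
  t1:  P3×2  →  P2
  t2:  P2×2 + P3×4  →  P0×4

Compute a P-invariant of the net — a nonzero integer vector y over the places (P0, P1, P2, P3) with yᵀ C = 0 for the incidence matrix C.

Incidence matrix C (rows=places, cols=transitions):
       t0   t1   t2
   P0   2    0    4
   P1  -2    0    0
   P2   0    1   -2
   P3   2   -2   -4

Candidate y = [2, 3, 2, 1]; check y·C column-wise:
  col t0: 2·2 + 3·-2 + 2·0 + 1·2 = 0
  col t1: 2·0 + 3·0 + 2·1 + 1·-2 = 0
  col t2: 2·4 + 3·0 + 2·-2 + 1·-4 = 0

y = (P0:2, P1:3, P2:2, P3:1)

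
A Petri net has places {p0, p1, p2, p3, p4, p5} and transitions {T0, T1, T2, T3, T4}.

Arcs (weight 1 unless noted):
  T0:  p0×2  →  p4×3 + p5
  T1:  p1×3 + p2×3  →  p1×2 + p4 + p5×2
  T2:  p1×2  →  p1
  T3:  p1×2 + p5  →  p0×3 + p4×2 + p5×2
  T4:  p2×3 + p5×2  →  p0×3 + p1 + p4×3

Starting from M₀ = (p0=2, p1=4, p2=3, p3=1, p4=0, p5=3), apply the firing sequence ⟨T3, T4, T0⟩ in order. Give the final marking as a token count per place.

(p0=6, p1=3, p2=0, p3=1, p4=8, p5=3)

step 1: fire T3:  (p0=2, p1=4, p2=3, p3=1, p4=0, p5=3) → (p0=5, p1=2, p2=3, p3=1, p4=2, p5=4)
step 2: fire T4:  (p0=5, p1=2, p2=3, p3=1, p4=2, p5=4) → (p0=8, p1=3, p2=0, p3=1, p4=5, p5=2)
step 3: fire T0:  (p0=8, p1=3, p2=0, p3=1, p4=5, p5=2) → (p0=6, p1=3, p2=0, p3=1, p4=8, p5=3)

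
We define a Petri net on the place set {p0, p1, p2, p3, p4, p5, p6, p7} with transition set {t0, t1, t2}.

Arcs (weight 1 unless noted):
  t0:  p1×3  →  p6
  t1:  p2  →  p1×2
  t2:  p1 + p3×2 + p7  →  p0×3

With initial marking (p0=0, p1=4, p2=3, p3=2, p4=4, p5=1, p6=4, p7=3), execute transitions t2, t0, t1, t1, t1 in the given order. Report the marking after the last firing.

(p0=3, p1=6, p2=0, p3=0, p4=4, p5=1, p6=5, p7=2)

step 1: fire t2:  (p0=0, p1=4, p2=3, p3=2, p4=4, p5=1, p6=4, p7=3) → (p0=3, p1=3, p2=3, p3=0, p4=4, p5=1, p6=4, p7=2)
step 2: fire t0:  (p0=3, p1=3, p2=3, p3=0, p4=4, p5=1, p6=4, p7=2) → (p0=3, p1=0, p2=3, p3=0, p4=4, p5=1, p6=5, p7=2)
step 3: fire t1:  (p0=3, p1=0, p2=3, p3=0, p4=4, p5=1, p6=5, p7=2) → (p0=3, p1=2, p2=2, p3=0, p4=4, p5=1, p6=5, p7=2)
step 4: fire t1:  (p0=3, p1=2, p2=2, p3=0, p4=4, p5=1, p6=5, p7=2) → (p0=3, p1=4, p2=1, p3=0, p4=4, p5=1, p6=5, p7=2)
step 5: fire t1:  (p0=3, p1=4, p2=1, p3=0, p4=4, p5=1, p6=5, p7=2) → (p0=3, p1=6, p2=0, p3=0, p4=4, p5=1, p6=5, p7=2)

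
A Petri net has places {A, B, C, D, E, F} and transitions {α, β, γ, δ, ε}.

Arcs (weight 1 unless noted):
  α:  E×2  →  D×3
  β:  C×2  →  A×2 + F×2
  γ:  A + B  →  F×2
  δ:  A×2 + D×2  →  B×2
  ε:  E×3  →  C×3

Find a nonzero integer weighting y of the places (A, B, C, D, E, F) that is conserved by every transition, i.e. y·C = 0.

y = (A:1, B:3, C:3, D:2, E:3, F:2)

Incidence matrix C (rows=places, cols=transitions):
        α    β    γ    δ    ε
    A   0    2   -1   -2    0
    B   0    0   -1    2    0
    C   0   -2    0    0    3
    D   3    0    0   -2    0
    E  -2    0    0    0   -3
    F   0    2    2    0    0

Candidate y = [1, 3, 3, 2, 3, 2]; check y·C column-wise:
  col α: 1·0 + 3·0 + 3·0 + 2·3 + 3·-2 + 2·0 = 0
  col β: 1·2 + 3·0 + 3·-2 + 2·0 + 3·0 + 2·2 = 0
  col γ: 1·-1 + 3·-1 + 3·0 + 2·0 + 3·0 + 2·2 = 0
  col δ: 1·-2 + 3·2 + 3·0 + 2·-2 + 3·0 + 2·0 = 0
  col ε: 1·0 + 3·0 + 3·3 + 2·0 + 3·-3 + 2·0 = 0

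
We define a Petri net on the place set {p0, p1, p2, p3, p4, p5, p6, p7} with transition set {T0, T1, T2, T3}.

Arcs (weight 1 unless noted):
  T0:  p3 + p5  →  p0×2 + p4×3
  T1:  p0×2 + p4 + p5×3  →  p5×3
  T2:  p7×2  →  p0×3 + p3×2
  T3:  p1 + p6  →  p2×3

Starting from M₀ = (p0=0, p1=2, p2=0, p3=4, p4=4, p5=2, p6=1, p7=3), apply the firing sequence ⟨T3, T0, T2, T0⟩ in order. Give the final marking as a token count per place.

(p0=7, p1=1, p2=3, p3=4, p4=10, p5=0, p6=0, p7=1)

step 1: fire T3:  (p0=0, p1=2, p2=0, p3=4, p4=4, p5=2, p6=1, p7=3) → (p0=0, p1=1, p2=3, p3=4, p4=4, p5=2, p6=0, p7=3)
step 2: fire T0:  (p0=0, p1=1, p2=3, p3=4, p4=4, p5=2, p6=0, p7=3) → (p0=2, p1=1, p2=3, p3=3, p4=7, p5=1, p6=0, p7=3)
step 3: fire T2:  (p0=2, p1=1, p2=3, p3=3, p4=7, p5=1, p6=0, p7=3) → (p0=5, p1=1, p2=3, p3=5, p4=7, p5=1, p6=0, p7=1)
step 4: fire T0:  (p0=5, p1=1, p2=3, p3=5, p4=7, p5=1, p6=0, p7=1) → (p0=7, p1=1, p2=3, p3=4, p4=10, p5=0, p6=0, p7=1)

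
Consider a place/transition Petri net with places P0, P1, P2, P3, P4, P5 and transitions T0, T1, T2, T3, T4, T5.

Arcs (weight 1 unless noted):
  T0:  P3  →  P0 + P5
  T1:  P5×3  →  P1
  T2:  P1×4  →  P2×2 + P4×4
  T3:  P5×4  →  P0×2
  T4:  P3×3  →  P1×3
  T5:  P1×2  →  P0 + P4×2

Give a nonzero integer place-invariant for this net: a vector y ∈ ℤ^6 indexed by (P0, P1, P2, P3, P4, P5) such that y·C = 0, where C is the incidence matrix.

y = (P0:2, P1:3, P2:2, P3:3, P4:2, P5:1)

Incidence matrix C (rows=places, cols=transitions):
       T0   T1   T2   T3   T4   T5
   P0   1    0    0    2    0    1
   P1   0    1   -4    0    3   -2
   P2   0    0    2    0    0    0
   P3  -1    0    0    0   -3    0
   P4   0    0    4    0    0    2
   P5   1   -3    0   -4    0    0

Candidate y = [2, 3, 2, 3, 2, 1]; check y·C column-wise:
  col T0: 2·1 + 3·0 + 2·0 + 3·-1 + 2·0 + 1·1 = 0
  col T1: 2·0 + 3·1 + 2·0 + 3·0 + 2·0 + 1·-3 = 0
  col T2: 2·0 + 3·-4 + 2·2 + 3·0 + 2·4 + 1·0 = 0
  col T3: 2·2 + 3·0 + 2·0 + 3·0 + 2·0 + 1·-4 = 0
  col T4: 2·0 + 3·3 + 2·0 + 3·-3 + 2·0 + 1·0 = 0
  col T5: 2·1 + 3·-2 + 2·0 + 3·0 + 2·2 + 1·0 = 0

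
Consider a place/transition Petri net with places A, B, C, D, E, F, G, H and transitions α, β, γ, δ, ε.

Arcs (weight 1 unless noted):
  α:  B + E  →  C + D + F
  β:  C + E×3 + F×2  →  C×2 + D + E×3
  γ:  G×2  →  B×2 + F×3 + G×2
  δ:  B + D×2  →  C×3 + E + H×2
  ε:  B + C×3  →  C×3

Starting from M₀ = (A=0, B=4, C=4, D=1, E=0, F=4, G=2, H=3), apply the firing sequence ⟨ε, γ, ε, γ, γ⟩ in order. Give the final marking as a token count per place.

(A=0, B=8, C=4, D=1, E=0, F=13, G=2, H=3)

step 1: fire ε:  (A=0, B=4, C=4, D=1, E=0, F=4, G=2, H=3) → (A=0, B=3, C=4, D=1, E=0, F=4, G=2, H=3)
step 2: fire γ:  (A=0, B=3, C=4, D=1, E=0, F=4, G=2, H=3) → (A=0, B=5, C=4, D=1, E=0, F=7, G=2, H=3)
step 3: fire ε:  (A=0, B=5, C=4, D=1, E=0, F=7, G=2, H=3) → (A=0, B=4, C=4, D=1, E=0, F=7, G=2, H=3)
step 4: fire γ:  (A=0, B=4, C=4, D=1, E=0, F=7, G=2, H=3) → (A=0, B=6, C=4, D=1, E=0, F=10, G=2, H=3)
step 5: fire γ:  (A=0, B=6, C=4, D=1, E=0, F=10, G=2, H=3) → (A=0, B=8, C=4, D=1, E=0, F=13, G=2, H=3)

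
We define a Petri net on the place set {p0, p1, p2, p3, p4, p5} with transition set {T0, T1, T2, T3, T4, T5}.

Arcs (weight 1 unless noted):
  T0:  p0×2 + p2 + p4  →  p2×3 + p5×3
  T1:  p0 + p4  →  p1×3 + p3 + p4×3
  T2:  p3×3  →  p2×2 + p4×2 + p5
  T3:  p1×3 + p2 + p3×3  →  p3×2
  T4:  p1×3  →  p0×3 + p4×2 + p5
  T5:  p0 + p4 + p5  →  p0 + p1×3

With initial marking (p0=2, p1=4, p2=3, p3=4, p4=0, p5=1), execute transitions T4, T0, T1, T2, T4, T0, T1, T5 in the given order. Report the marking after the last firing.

(p0=2, p1=7, p2=9, p3=3, p4=7, p5=9)

step 1: fire T4:  (p0=2, p1=4, p2=3, p3=4, p4=0, p5=1) → (p0=5, p1=1, p2=3, p3=4, p4=2, p5=2)
step 2: fire T0:  (p0=5, p1=1, p2=3, p3=4, p4=2, p5=2) → (p0=3, p1=1, p2=5, p3=4, p4=1, p5=5)
step 3: fire T1:  (p0=3, p1=1, p2=5, p3=4, p4=1, p5=5) → (p0=2, p1=4, p2=5, p3=5, p4=3, p5=5)
step 4: fire T2:  (p0=2, p1=4, p2=5, p3=5, p4=3, p5=5) → (p0=2, p1=4, p2=7, p3=2, p4=5, p5=6)
step 5: fire T4:  (p0=2, p1=4, p2=7, p3=2, p4=5, p5=6) → (p0=5, p1=1, p2=7, p3=2, p4=7, p5=7)
step 6: fire T0:  (p0=5, p1=1, p2=7, p3=2, p4=7, p5=7) → (p0=3, p1=1, p2=9, p3=2, p4=6, p5=10)
step 7: fire T1:  (p0=3, p1=1, p2=9, p3=2, p4=6, p5=10) → (p0=2, p1=4, p2=9, p3=3, p4=8, p5=10)
step 8: fire T5:  (p0=2, p1=4, p2=9, p3=3, p4=8, p5=10) → (p0=2, p1=7, p2=9, p3=3, p4=7, p5=9)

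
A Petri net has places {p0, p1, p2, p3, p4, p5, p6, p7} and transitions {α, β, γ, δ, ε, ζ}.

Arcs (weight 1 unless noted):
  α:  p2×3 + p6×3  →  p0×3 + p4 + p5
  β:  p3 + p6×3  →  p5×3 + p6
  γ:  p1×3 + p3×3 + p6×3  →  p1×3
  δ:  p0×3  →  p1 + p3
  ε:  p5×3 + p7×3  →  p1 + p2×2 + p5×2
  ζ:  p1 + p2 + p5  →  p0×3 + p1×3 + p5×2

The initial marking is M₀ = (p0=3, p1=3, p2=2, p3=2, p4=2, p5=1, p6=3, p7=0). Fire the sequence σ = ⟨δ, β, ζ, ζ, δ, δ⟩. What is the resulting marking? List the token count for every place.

step 1: fire δ:  (p0=3, p1=3, p2=2, p3=2, p4=2, p5=1, p6=3, p7=0) → (p0=0, p1=4, p2=2, p3=3, p4=2, p5=1, p6=3, p7=0)
step 2: fire β:  (p0=0, p1=4, p2=2, p3=3, p4=2, p5=1, p6=3, p7=0) → (p0=0, p1=4, p2=2, p3=2, p4=2, p5=4, p6=1, p7=0)
step 3: fire ζ:  (p0=0, p1=4, p2=2, p3=2, p4=2, p5=4, p6=1, p7=0) → (p0=3, p1=6, p2=1, p3=2, p4=2, p5=5, p6=1, p7=0)
step 4: fire ζ:  (p0=3, p1=6, p2=1, p3=2, p4=2, p5=5, p6=1, p7=0) → (p0=6, p1=8, p2=0, p3=2, p4=2, p5=6, p6=1, p7=0)
step 5: fire δ:  (p0=6, p1=8, p2=0, p3=2, p4=2, p5=6, p6=1, p7=0) → (p0=3, p1=9, p2=0, p3=3, p4=2, p5=6, p6=1, p7=0)
step 6: fire δ:  (p0=3, p1=9, p2=0, p3=3, p4=2, p5=6, p6=1, p7=0) → (p0=0, p1=10, p2=0, p3=4, p4=2, p5=6, p6=1, p7=0)

(p0=0, p1=10, p2=0, p3=4, p4=2, p5=6, p6=1, p7=0)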